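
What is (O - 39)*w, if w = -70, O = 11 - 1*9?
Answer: 2590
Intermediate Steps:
O = 2 (O = 11 - 9 = 2)
(O - 39)*w = (2 - 39)*(-70) = -37*(-70) = 2590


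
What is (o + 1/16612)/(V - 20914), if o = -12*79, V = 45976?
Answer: -15748175/416329944 ≈ -0.037826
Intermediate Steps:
o = -948
(o + 1/16612)/(V - 20914) = (-948 + 1/16612)/(45976 - 20914) = (-948 + 1/16612)/25062 = -15748175/16612*1/25062 = -15748175/416329944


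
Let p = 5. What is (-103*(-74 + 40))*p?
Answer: 17510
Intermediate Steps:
(-103*(-74 + 40))*p = -103*(-74 + 40)*5 = -103*(-34)*5 = 3502*5 = 17510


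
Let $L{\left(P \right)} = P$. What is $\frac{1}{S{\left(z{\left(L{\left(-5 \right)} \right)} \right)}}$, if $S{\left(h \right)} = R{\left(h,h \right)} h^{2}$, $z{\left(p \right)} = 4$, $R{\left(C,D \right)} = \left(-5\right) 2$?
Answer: $- \frac{1}{160} \approx -0.00625$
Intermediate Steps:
$R{\left(C,D \right)} = -10$
$S{\left(h \right)} = - 10 h^{2}$
$\frac{1}{S{\left(z{\left(L{\left(-5 \right)} \right)} \right)}} = \frac{1}{\left(-10\right) 4^{2}} = \frac{1}{\left(-10\right) 16} = \frac{1}{-160} = - \frac{1}{160}$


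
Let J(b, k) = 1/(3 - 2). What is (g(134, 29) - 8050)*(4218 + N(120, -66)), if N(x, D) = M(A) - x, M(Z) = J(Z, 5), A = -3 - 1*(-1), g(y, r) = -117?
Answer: -33476533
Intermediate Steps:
A = -2 (A = -3 + 1 = -2)
J(b, k) = 1 (J(b, k) = 1/1 = 1)
M(Z) = 1
N(x, D) = 1 - x
(g(134, 29) - 8050)*(4218 + N(120, -66)) = (-117 - 8050)*(4218 + (1 - 1*120)) = -8167*(4218 + (1 - 120)) = -8167*(4218 - 119) = -8167*4099 = -33476533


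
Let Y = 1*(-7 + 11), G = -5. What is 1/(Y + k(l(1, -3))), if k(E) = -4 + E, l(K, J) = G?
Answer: -⅕ ≈ -0.20000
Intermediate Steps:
l(K, J) = -5
Y = 4 (Y = 1*4 = 4)
1/(Y + k(l(1, -3))) = 1/(4 + (-4 - 5)) = 1/(4 - 9) = 1/(-5) = -⅕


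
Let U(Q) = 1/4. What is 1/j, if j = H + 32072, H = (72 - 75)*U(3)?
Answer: 4/128285 ≈ 3.1181e-5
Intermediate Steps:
U(Q) = ¼
H = -¾ (H = (72 - 75)*(¼) = -3*¼ = -¾ ≈ -0.75000)
j = 128285/4 (j = -¾ + 32072 = 128285/4 ≈ 32071.)
1/j = 1/(128285/4) = 4/128285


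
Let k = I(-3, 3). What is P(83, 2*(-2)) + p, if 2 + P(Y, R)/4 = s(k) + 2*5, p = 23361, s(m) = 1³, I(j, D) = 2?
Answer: 23397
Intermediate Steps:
k = 2
s(m) = 1
P(Y, R) = 36 (P(Y, R) = -8 + 4*(1 + 2*5) = -8 + 4*(1 + 10) = -8 + 4*11 = -8 + 44 = 36)
P(83, 2*(-2)) + p = 36 + 23361 = 23397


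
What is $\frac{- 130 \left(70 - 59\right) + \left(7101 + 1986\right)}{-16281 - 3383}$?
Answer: $- \frac{7657}{19664} \approx -0.38939$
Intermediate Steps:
$\frac{- 130 \left(70 - 59\right) + \left(7101 + 1986\right)}{-16281 - 3383} = \frac{\left(-130\right) 11 + 9087}{-19664} = \left(-1430 + 9087\right) \left(- \frac{1}{19664}\right) = 7657 \left(- \frac{1}{19664}\right) = - \frac{7657}{19664}$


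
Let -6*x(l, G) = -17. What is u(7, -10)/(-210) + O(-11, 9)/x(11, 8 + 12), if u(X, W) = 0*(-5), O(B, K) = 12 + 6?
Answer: 108/17 ≈ 6.3529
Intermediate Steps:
x(l, G) = 17/6 (x(l, G) = -⅙*(-17) = 17/6)
O(B, K) = 18
u(X, W) = 0
u(7, -10)/(-210) + O(-11, 9)/x(11, 8 + 12) = 0/(-210) + 18/(17/6) = 0*(-1/210) + 18*(6/17) = 0 + 108/17 = 108/17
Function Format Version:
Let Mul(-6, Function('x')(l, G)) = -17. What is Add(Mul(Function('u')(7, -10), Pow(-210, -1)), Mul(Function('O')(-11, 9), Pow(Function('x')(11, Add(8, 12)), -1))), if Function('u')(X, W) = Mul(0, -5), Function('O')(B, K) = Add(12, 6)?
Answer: Rational(108, 17) ≈ 6.3529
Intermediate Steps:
Function('x')(l, G) = Rational(17, 6) (Function('x')(l, G) = Mul(Rational(-1, 6), -17) = Rational(17, 6))
Function('O')(B, K) = 18
Function('u')(X, W) = 0
Add(Mul(Function('u')(7, -10), Pow(-210, -1)), Mul(Function('O')(-11, 9), Pow(Function('x')(11, Add(8, 12)), -1))) = Add(Mul(0, Pow(-210, -1)), Mul(18, Pow(Rational(17, 6), -1))) = Add(Mul(0, Rational(-1, 210)), Mul(18, Rational(6, 17))) = Add(0, Rational(108, 17)) = Rational(108, 17)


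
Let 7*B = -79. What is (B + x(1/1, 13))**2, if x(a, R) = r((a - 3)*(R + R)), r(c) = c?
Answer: 196249/49 ≈ 4005.1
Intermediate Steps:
B = -79/7 (B = (1/7)*(-79) = -79/7 ≈ -11.286)
x(a, R) = 2*R*(-3 + a) (x(a, R) = (a - 3)*(R + R) = (-3 + a)*(2*R) = 2*R*(-3 + a))
(B + x(1/1, 13))**2 = (-79/7 + 2*13*(-3 + 1/1))**2 = (-79/7 + 2*13*(-3 + 1))**2 = (-79/7 + 2*13*(-2))**2 = (-79/7 - 52)**2 = (-443/7)**2 = 196249/49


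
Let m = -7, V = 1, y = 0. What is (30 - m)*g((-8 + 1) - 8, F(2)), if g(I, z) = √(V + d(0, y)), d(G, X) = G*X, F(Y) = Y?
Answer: 37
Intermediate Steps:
g(I, z) = 1 (g(I, z) = √(1 + 0*0) = √(1 + 0) = √1 = 1)
(30 - m)*g((-8 + 1) - 8, F(2)) = (30 - 1*(-7))*1 = (30 + 7)*1 = 37*1 = 37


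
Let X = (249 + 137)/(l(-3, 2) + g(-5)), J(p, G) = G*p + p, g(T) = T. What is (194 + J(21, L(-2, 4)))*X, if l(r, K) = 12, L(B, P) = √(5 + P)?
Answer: 107308/7 ≈ 15330.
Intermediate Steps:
J(p, G) = p + G*p
X = 386/7 (X = (249 + 137)/(12 - 5) = 386/7 ≈ 55.143)
(194 + J(21, L(-2, 4)))*X = (194 + 21*(1 + √(5 + 4)))*(386/7) = (194 + 21*(1 + √9))*(386/7) = (194 + 21*(1 + 3))*(386/7) = (194 + 21*4)*(386/7) = (194 + 84)*(386/7) = 278*(386/7) = 107308/7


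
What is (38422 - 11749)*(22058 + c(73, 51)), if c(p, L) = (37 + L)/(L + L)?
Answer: 588376046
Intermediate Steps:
c(p, L) = (37 + L)/(2*L) (c(p, L) = (37 + L)/((2*L)) = (37 + L)*(1/(2*L)) = (37 + L)/(2*L))
(38422 - 11749)*(22058 + c(73, 51)) = (38422 - 11749)*(22058 + (½)*(37 + 51)/51) = 26673*(22058 + (½)*(1/51)*88) = 26673*(22058 + 44/51) = 26673*(1125002/51) = 588376046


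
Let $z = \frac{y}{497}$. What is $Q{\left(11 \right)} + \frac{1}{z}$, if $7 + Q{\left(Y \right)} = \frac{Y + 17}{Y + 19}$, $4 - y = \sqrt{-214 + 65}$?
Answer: $\frac{329}{55} + \frac{497 i \sqrt{149}}{165} \approx 5.9818 + 36.768 i$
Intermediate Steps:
$y = 4 - i \sqrt{149}$ ($y = 4 - \sqrt{-214 + 65} = 4 - \sqrt{-149} = 4 - i \sqrt{149} \approx 4.0 - 12.207 i$)
$z = \frac{4}{497} - \frac{i \sqrt{149}}{497}$ ($z = \frac{4 - i \sqrt{149}}{497} = \left(4 - i \sqrt{149}\right) \frac{1}{497} = \frac{4}{497} - \frac{i \sqrt{149}}{497} \approx 0.0080483 - 0.02456 i$)
$Q{\left(Y \right)} = -7 + \frac{17 + Y}{19 + Y}$ ($Q{\left(Y \right)} = -7 + \frac{Y + 17}{Y + 19} = -7 + \frac{17 + Y}{19 + Y}$)
$Q{\left(11 \right)} + \frac{1}{z} = \frac{2 \left(-58 - 33\right)}{19 + 11} + \frac{1}{\frac{4}{497} - \frac{i \sqrt{149}}{497}} = \frac{2 \left(-58 - 33\right)}{30} + \frac{1}{\frac{4}{497} - \frac{i \sqrt{149}}{497}} = 2 \cdot \frac{1}{30} \left(-91\right) + \frac{1}{\frac{4}{497} - \frac{i \sqrt{149}}{497}} = - \frac{91}{15} + \frac{1}{\frac{4}{497} - \frac{i \sqrt{149}}{497}}$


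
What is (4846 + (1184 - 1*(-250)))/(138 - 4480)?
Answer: -3140/2171 ≈ -1.4463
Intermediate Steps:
(4846 + (1184 - 1*(-250)))/(138 - 4480) = (4846 + (1184 + 250))/(-4342) = (4846 + 1434)*(-1/4342) = 6280*(-1/4342) = -3140/2171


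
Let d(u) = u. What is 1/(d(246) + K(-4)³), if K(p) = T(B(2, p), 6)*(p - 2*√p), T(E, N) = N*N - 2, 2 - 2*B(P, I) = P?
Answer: 2515579/25311313186354 + 1257728*I/12655656593177 ≈ 9.9386e-8 + 9.9381e-8*I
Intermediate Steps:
B(P, I) = 1 - P/2
T(E, N) = -2 + N² (T(E, N) = N² - 2 = -2 + N²)
K(p) = -68*√p + 34*p (K(p) = (-2 + 6²)*(p - 2*√p) = (-2 + 36)*(p - 2*√p) = 34*(p - 2*√p) = -68*√p + 34*p)
1/(d(246) + K(-4)³) = 1/(246 + (-136*I + 34*(-4))³) = 1/(246 + (-136*I - 136)³) = 1/(246 + (-136 - 136*I)³)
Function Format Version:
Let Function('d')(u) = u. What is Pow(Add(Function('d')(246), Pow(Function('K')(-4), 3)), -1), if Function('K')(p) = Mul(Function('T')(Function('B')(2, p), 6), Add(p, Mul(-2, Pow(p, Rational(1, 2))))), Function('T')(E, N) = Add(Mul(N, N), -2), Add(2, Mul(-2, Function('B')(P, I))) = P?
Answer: Add(Rational(2515579, 25311313186354), Mul(Rational(1257728, 12655656593177), I)) ≈ Add(9.9386e-8, Mul(9.9381e-8, I))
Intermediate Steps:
Function('B')(P, I) = Add(1, Mul(Rational(-1, 2), P))
Function('T')(E, N) = Add(-2, Pow(N, 2)) (Function('T')(E, N) = Add(Pow(N, 2), -2) = Add(-2, Pow(N, 2)))
Function('K')(p) = Add(Mul(-68, Pow(p, Rational(1, 2))), Mul(34, p)) (Function('K')(p) = Mul(Add(-2, Pow(6, 2)), Add(p, Mul(-2, Pow(p, Rational(1, 2))))) = Mul(Add(-2, 36), Add(p, Mul(-2, Pow(p, Rational(1, 2))))) = Mul(34, Add(p, Mul(-2, Pow(p, Rational(1, 2))))) = Add(Mul(-68, Pow(p, Rational(1, 2))), Mul(34, p)))
Pow(Add(Function('d')(246), Pow(Function('K')(-4), 3)), -1) = Pow(Add(246, Pow(Add(Mul(-68, Pow(-4, Rational(1, 2))), Mul(34, -4)), 3)), -1) = Pow(Add(246, Pow(Add(Mul(-68, Mul(2, I)), -136), 3)), -1) = Pow(Add(246, Pow(Add(Mul(-136, I), -136), 3)), -1) = Pow(Add(246, Pow(Add(-136, Mul(-136, I)), 3)), -1)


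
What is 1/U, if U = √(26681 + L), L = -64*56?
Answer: √23097/23097 ≈ 0.0065799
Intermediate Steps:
L = -3584
U = √23097 (U = √(26681 - 3584) = √23097 ≈ 151.98)
1/U = 1/(√23097) = √23097/23097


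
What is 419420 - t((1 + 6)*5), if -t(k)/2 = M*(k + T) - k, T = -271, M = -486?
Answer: 648742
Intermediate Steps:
t(k) = -263412 + 974*k (t(k) = -2*(-486*(k - 271) - k) = -2*(-486*(-271 + k) - k) = -2*((131706 - 486*k) - k) = -2*(131706 - 487*k) = -263412 + 974*k)
419420 - t((1 + 6)*5) = 419420 - (-263412 + 974*((1 + 6)*5)) = 419420 - (-263412 + 974*(7*5)) = 419420 - (-263412 + 974*35) = 419420 - (-263412 + 34090) = 419420 - 1*(-229322) = 419420 + 229322 = 648742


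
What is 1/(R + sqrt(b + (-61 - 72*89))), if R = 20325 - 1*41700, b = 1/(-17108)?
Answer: -121894500/2605531828051 - 158*I*sqrt(75844041)/7816595484153 ≈ -4.6783e-5 - 1.7604e-7*I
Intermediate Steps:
b = -1/17108 ≈ -5.8452e-5
R = -21375 (R = 20325 - 41700 = -21375)
1/(R + sqrt(b + (-61 - 72*89))) = 1/(-21375 + sqrt(-1/17108 + (-61 - 72*89))) = 1/(-21375 + sqrt(-1/17108 + (-61 - 6408))) = 1/(-21375 + sqrt(-1/17108 - 6469)) = 1/(-21375 + sqrt(-110671653/17108)) = 1/(-21375 + 79*I*sqrt(75844041)/8554)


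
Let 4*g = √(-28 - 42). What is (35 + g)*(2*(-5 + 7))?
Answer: 140 + I*√70 ≈ 140.0 + 8.3666*I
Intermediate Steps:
g = I*√70/4 (g = √(-28 - 42)/4 = √(-70)/4 = (I*√70)/4 = I*√70/4 ≈ 2.0917*I)
(35 + g)*(2*(-5 + 7)) = (35 + I*√70/4)*(2*(-5 + 7)) = (35 + I*√70/4)*(2*2) = (35 + I*√70/4)*4 = 140 + I*√70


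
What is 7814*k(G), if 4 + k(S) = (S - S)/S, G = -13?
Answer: -31256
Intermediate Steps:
k(S) = -4 (k(S) = -4 + (S - S)/S = -4 + 0/S = -4 + 0 = -4)
7814*k(G) = 7814*(-4) = -31256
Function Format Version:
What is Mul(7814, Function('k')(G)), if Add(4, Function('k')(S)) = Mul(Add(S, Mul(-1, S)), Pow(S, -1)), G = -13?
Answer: -31256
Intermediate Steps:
Function('k')(S) = -4 (Function('k')(S) = Add(-4, Mul(Add(S, Mul(-1, S)), Pow(S, -1))) = Add(-4, Mul(0, Pow(S, -1))) = Add(-4, 0) = -4)
Mul(7814, Function('k')(G)) = Mul(7814, -4) = -31256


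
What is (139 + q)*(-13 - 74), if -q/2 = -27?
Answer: -16791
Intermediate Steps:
q = 54 (q = -2*(-27) = 54)
(139 + q)*(-13 - 74) = (139 + 54)*(-13 - 74) = 193*(-87) = -16791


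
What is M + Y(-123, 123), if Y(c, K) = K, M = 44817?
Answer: 44940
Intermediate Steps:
M + Y(-123, 123) = 44817 + 123 = 44940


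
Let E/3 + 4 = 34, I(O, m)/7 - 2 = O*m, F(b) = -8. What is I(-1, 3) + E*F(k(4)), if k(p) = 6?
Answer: -727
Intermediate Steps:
I(O, m) = 14 + 7*O*m (I(O, m) = 14 + 7*(O*m) = 14 + 7*O*m)
E = 90 (E = -12 + 3*34 = -12 + 102 = 90)
I(-1, 3) + E*F(k(4)) = (14 + 7*(-1)*3) + 90*(-8) = (14 - 21) - 720 = -7 - 720 = -727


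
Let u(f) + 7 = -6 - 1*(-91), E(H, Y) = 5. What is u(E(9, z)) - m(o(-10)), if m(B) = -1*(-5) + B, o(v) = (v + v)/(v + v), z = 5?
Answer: 72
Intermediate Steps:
o(v) = 1 (o(v) = (2*v)/((2*v)) = (2*v)*(1/(2*v)) = 1)
u(f) = 78 (u(f) = -7 + (-6 - 1*(-91)) = -7 + (-6 + 91) = -7 + 85 = 78)
m(B) = 5 + B
u(E(9, z)) - m(o(-10)) = 78 - (5 + 1) = 78 - 1*6 = 78 - 6 = 72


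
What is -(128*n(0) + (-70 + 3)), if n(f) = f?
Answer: 67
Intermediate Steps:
-(128*n(0) + (-70 + 3)) = -(128*0 + (-70 + 3)) = -(0 - 67) = -1*(-67) = 67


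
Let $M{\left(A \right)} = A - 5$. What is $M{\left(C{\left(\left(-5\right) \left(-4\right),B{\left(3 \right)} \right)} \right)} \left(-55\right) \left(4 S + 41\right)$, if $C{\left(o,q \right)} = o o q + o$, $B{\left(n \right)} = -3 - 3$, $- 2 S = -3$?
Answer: $6165225$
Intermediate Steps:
$S = \frac{3}{2}$ ($S = \left(- \frac{1}{2}\right) \left(-3\right) = \frac{3}{2} \approx 1.5$)
$B{\left(n \right)} = -6$ ($B{\left(n \right)} = -3 - 3 = -6$)
$C{\left(o,q \right)} = o + q o^{2}$ ($C{\left(o,q \right)} = o^{2} q + o = q o^{2} + o = o + q o^{2}$)
$M{\left(A \right)} = -5 + A$ ($M{\left(A \right)} = A - 5 = -5 + A$)
$M{\left(C{\left(\left(-5\right) \left(-4\right),B{\left(3 \right)} \right)} \right)} \left(-55\right) \left(4 S + 41\right) = \left(-5 + \left(-5\right) \left(-4\right) \left(1 + \left(-5\right) \left(-4\right) \left(-6\right)\right)\right) \left(-55\right) \left(4 \cdot \frac{3}{2} + 41\right) = \left(-5 + 20 \left(1 + 20 \left(-6\right)\right)\right) \left(-55\right) \left(6 + 41\right) = \left(-5 + 20 \left(1 - 120\right)\right) \left(-55\right) 47 = \left(-5 + 20 \left(-119\right)\right) \left(-55\right) 47 = \left(-5 - 2380\right) \left(-55\right) 47 = \left(-2385\right) \left(-55\right) 47 = 131175 \cdot 47 = 6165225$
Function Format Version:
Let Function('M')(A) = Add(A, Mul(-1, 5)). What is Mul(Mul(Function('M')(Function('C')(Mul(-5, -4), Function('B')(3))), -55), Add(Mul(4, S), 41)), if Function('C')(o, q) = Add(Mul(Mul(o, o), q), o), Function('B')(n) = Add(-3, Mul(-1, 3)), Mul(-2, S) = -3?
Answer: 6165225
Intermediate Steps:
S = Rational(3, 2) (S = Mul(Rational(-1, 2), -3) = Rational(3, 2) ≈ 1.5000)
Function('B')(n) = -6 (Function('B')(n) = Add(-3, -3) = -6)
Function('C')(o, q) = Add(o, Mul(q, Pow(o, 2))) (Function('C')(o, q) = Add(Mul(Pow(o, 2), q), o) = Add(Mul(q, Pow(o, 2)), o) = Add(o, Mul(q, Pow(o, 2))))
Function('M')(A) = Add(-5, A) (Function('M')(A) = Add(A, -5) = Add(-5, A))
Mul(Mul(Function('M')(Function('C')(Mul(-5, -4), Function('B')(3))), -55), Add(Mul(4, S), 41)) = Mul(Mul(Add(-5, Mul(Mul(-5, -4), Add(1, Mul(Mul(-5, -4), -6)))), -55), Add(Mul(4, Rational(3, 2)), 41)) = Mul(Mul(Add(-5, Mul(20, Add(1, Mul(20, -6)))), -55), Add(6, 41)) = Mul(Mul(Add(-5, Mul(20, Add(1, -120))), -55), 47) = Mul(Mul(Add(-5, Mul(20, -119)), -55), 47) = Mul(Mul(Add(-5, -2380), -55), 47) = Mul(Mul(-2385, -55), 47) = Mul(131175, 47) = 6165225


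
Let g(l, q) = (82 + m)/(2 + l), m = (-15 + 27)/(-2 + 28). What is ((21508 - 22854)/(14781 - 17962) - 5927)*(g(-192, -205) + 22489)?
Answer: -523595988968139/3928535 ≈ -1.3328e+8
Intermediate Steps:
m = 6/13 (m = 12/26 = 12*(1/26) = 6/13 ≈ 0.46154)
g(l, q) = 1072/(13*(2 + l)) (g(l, q) = (82 + 6/13)/(2 + l) = 1072/(13*(2 + l)))
((21508 - 22854)/(14781 - 17962) - 5927)*(g(-192, -205) + 22489) = ((21508 - 22854)/(14781 - 17962) - 5927)*(1072/(13*(2 - 192)) + 22489) = (-1346/(-3181) - 5927)*((1072/13)/(-190) + 22489) = (-1346*(-1/3181) - 5927)*((1072/13)*(-1/190) + 22489) = (1346/3181 - 5927)*(-536/1235 + 22489) = -18852441/3181*27773379/1235 = -523595988968139/3928535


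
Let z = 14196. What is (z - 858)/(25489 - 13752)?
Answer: 13338/11737 ≈ 1.1364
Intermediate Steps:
(z - 858)/(25489 - 13752) = (14196 - 858)/(25489 - 13752) = 13338/11737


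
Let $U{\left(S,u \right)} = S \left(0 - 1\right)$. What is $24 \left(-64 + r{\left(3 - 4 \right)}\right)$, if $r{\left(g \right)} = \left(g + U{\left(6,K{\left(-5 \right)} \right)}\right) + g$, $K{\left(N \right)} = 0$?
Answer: $-1728$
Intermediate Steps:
$U{\left(S,u \right)} = - S$ ($U{\left(S,u \right)} = S \left(-1\right) = - S$)
$r{\left(g \right)} = -6 + 2 g$ ($r{\left(g \right)} = \left(g - 6\right) + g = \left(-6 + g\right) + g = -6 + 2 g$)
$24 \left(-64 + r{\left(3 - 4 \right)}\right) = 24 \left(-64 - \left(6 - 2 \left(3 - 4\right)\right)\right) = 24 \left(-64 + \left(-6 + 2 \left(-1\right)\right)\right) = 24 \left(-64 - 8\right) = 24 \left(-72\right) = -1728$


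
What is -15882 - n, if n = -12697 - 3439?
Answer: 254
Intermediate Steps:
n = -16136
-15882 - n = -15882 - 1*(-16136) = -15882 + 16136 = 254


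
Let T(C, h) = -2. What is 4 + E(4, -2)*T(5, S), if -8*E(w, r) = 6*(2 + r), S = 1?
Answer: 4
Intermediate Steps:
E(w, r) = -3/2 - 3*r/4 (E(w, r) = -3*(2 + r)/4 = -(12 + 6*r)/8 = -3/2 - 3*r/4)
4 + E(4, -2)*T(5, S) = 4 + (-3/2 - ¾*(-2))*(-2) = 4 + (-3/2 + 3/2)*(-2) = 4 + 0*(-2) = 4 + 0 = 4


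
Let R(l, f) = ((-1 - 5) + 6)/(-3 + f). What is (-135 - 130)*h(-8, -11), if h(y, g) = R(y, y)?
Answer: 0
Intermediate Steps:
R(l, f) = 0 (R(l, f) = (-6 + 6)/(-3 + f) = 0/(-3 + f) = 0)
h(y, g) = 0
(-135 - 130)*h(-8, -11) = (-135 - 130)*0 = -265*0 = 0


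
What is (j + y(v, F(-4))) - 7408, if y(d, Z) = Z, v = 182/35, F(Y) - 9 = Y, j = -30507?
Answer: -37910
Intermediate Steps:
F(Y) = 9 + Y
v = 26/5 (v = 182*(1/35) = 26/5 ≈ 5.2000)
(j + y(v, F(-4))) - 7408 = (-30507 + (9 - 4)) - 7408 = (-30507 + 5) - 7408 = -30502 - 7408 = -37910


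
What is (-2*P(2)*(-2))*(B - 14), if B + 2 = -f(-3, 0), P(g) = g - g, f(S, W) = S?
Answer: 0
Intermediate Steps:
P(g) = 0
B = 1 (B = -2 - 1*(-3) = -2 + 3 = 1)
(-2*P(2)*(-2))*(B - 14) = (-2*0*(-2))*(1 - 14) = (0*(-2))*(-13) = 0*(-13) = 0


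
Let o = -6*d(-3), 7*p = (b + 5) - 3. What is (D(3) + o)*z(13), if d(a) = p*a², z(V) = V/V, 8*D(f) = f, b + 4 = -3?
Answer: 2181/56 ≈ 38.946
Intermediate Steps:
b = -7 (b = -4 - 3 = -7)
D(f) = f/8
p = -5/7 (p = ((-7 + 5) - 3)/7 = (-2 - 3)/7 = (⅐)*(-5) = -5/7 ≈ -0.71429)
z(V) = 1
d(a) = -5*a²/7
o = 270/7 (o = -(-30)*(-3)²/7 = -(-30)*9/7 = -6*(-45/7) = 270/7 ≈ 38.571)
(D(3) + o)*z(13) = ((⅛)*3 + 270/7)*1 = (3/8 + 270/7)*1 = (2181/56)*1 = 2181/56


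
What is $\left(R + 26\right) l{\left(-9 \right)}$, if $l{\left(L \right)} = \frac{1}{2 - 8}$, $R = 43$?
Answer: $- \frac{23}{2} \approx -11.5$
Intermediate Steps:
$l{\left(L \right)} = - \frac{1}{6}$ ($l{\left(L \right)} = \frac{1}{-6} = - \frac{1}{6}$)
$\left(R + 26\right) l{\left(-9 \right)} = \left(43 + 26\right) \left(- \frac{1}{6}\right) = 69 \left(- \frac{1}{6}\right) = - \frac{23}{2}$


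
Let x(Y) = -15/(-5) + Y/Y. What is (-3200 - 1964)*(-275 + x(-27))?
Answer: 1399444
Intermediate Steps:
x(Y) = 4 (x(Y) = -15*(-⅕) + 1 = 3 + 1 = 4)
(-3200 - 1964)*(-275 + x(-27)) = (-3200 - 1964)*(-275 + 4) = -5164*(-271) = 1399444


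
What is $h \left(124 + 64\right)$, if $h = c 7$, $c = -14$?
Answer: $-18424$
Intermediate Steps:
$h = -98$ ($h = \left(-14\right) 7 = -98$)
$h \left(124 + 64\right) = - 98 \left(124 + 64\right) = \left(-98\right) 188 = -18424$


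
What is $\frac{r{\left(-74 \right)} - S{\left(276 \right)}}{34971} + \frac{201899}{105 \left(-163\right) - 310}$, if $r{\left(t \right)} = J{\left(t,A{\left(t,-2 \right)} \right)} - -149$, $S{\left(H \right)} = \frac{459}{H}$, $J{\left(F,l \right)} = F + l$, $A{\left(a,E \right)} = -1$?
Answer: $- \frac{649460150093}{56062010100} \approx -11.585$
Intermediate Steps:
$r{\left(t \right)} = 148 + t$ ($r{\left(t \right)} = \left(t - 1\right) - -149 = \left(-1 + t\right) + 149 = 148 + t$)
$\frac{r{\left(-74 \right)} - S{\left(276 \right)}}{34971} + \frac{201899}{105 \left(-163\right) - 310} = \frac{\left(148 - 74\right) - \frac{459}{276}}{34971} + \frac{201899}{105 \left(-163\right) - 310} = \left(74 - 459 \cdot \frac{1}{276}\right) \frac{1}{34971} + \frac{201899}{-17115 - 310} = \left(74 - \frac{153}{92}\right) \frac{1}{34971} + \frac{201899}{-17425} = \left(74 - \frac{153}{92}\right) \frac{1}{34971} + 201899 \left(- \frac{1}{17425}\right) = \frac{6655}{92} \cdot \frac{1}{34971} - \frac{201899}{17425} = \frac{6655}{3217332} - \frac{201899}{17425} = - \frac{649460150093}{56062010100}$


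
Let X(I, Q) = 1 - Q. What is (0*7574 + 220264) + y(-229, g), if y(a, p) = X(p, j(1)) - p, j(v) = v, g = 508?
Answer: 219756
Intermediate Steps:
y(a, p) = -p (y(a, p) = (1 - 1*1) - p = (1 - 1) - p = 0 - p = -p)
(0*7574 + 220264) + y(-229, g) = (0*7574 + 220264) - 1*508 = (0 + 220264) - 508 = 220264 - 508 = 219756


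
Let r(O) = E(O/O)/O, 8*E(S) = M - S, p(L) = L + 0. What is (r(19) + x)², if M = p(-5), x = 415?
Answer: 994582369/5776 ≈ 1.7219e+5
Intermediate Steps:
p(L) = L
M = -5
E(S) = -5/8 - S/8 (E(S) = (-5 - S)/8 = -5/8 - S/8)
r(O) = -3/(4*O) (r(O) = (-5/8 - O/(8*O))/O = (-5/8 - ⅛*1)/O = (-5/8 - ⅛)/O = -3/(4*O))
(r(19) + x)² = (-¾/19 + 415)² = (-¾*1/19 + 415)² = (-3/76 + 415)² = (31537/76)² = 994582369/5776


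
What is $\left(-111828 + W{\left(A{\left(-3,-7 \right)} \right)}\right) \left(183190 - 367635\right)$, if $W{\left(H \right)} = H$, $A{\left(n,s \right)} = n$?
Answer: $20626668795$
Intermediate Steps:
$\left(-111828 + W{\left(A{\left(-3,-7 \right)} \right)}\right) \left(183190 - 367635\right) = \left(-111828 - 3\right) \left(183190 - 367635\right) = \left(-111831\right) \left(-184445\right) = 20626668795$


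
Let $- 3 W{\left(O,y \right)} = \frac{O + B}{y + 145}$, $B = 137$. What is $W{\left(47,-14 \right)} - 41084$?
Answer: $- \frac{16146196}{393} \approx -41084.0$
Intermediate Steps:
$W{\left(O,y \right)} = - \frac{137 + O}{3 \left(145 + y\right)}$ ($W{\left(O,y \right)} = - \frac{\left(O + 137\right) \frac{1}{y + 145}}{3} = - \frac{\left(137 + O\right) \frac{1}{145 + y}}{3} = - \frac{\frac{1}{145 + y} \left(137 + O\right)}{3} = - \frac{137 + O}{3 \left(145 + y\right)}$)
$W{\left(47,-14 \right)} - 41084 = \frac{-137 - 47}{3 \left(145 - 14\right)} - 41084 = \frac{-137 - 47}{3 \cdot 131} - 41084 = \frac{1}{3} \cdot \frac{1}{131} \left(-184\right) - 41084 = - \frac{184}{393} - 41084 = - \frac{16146196}{393}$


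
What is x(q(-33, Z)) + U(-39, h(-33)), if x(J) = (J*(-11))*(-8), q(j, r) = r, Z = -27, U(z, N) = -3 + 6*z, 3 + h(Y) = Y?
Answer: -2613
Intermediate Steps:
h(Y) = -3 + Y
x(J) = 88*J (x(J) = -11*J*(-8) = 88*J)
x(q(-33, Z)) + U(-39, h(-33)) = 88*(-27) + (-3 + 6*(-39)) = -2376 + (-3 - 234) = -2376 - 237 = -2613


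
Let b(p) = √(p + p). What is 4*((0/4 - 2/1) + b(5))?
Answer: -8 + 4*√10 ≈ 4.6491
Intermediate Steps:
b(p) = √2*√p (b(p) = √(2*p) = √2*√p)
4*((0/4 - 2/1) + b(5)) = 4*((0/4 - 2/1) + √2*√5) = 4*((0*(¼) - 2*1) + √10) = 4*((0 - 2) + √10) = 4*(-2 + √10) = -8 + 4*√10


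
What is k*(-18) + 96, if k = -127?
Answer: 2382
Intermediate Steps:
k*(-18) + 96 = -127*(-18) + 96 = 2286 + 96 = 2382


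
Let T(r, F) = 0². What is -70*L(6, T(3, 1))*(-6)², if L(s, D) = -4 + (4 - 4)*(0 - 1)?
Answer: 10080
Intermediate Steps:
T(r, F) = 0
L(s, D) = -4 (L(s, D) = -4 + 0*(-1) = -4 + 0 = -4)
-70*L(6, T(3, 1))*(-6)² = -70*(-4)*(-6)² = 280*36 = 10080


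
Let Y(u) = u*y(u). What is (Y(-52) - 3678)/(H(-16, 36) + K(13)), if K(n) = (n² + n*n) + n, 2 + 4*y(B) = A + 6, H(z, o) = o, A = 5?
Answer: -1265/129 ≈ -9.8062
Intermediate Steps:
y(B) = 9/4 (y(B) = -½ + (5 + 6)/4 = -½ + (¼)*11 = -½ + 11/4 = 9/4)
K(n) = n + 2*n² (K(n) = (n² + n²) + n = 2*n² + n = n + 2*n²)
Y(u) = 9*u/4 (Y(u) = u*(9/4) = 9*u/4)
(Y(-52) - 3678)/(H(-16, 36) + K(13)) = ((9/4)*(-52) - 3678)/(36 + 13*(1 + 2*13)) = (-117 - 3678)/(36 + 13*(1 + 26)) = -3795/(36 + 13*27) = -3795/(36 + 351) = -3795/387 = -3795*1/387 = -1265/129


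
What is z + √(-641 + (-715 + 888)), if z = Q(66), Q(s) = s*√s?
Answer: 66*√66 + 6*I*√13 ≈ 536.19 + 21.633*I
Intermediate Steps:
Q(s) = s^(3/2)
z = 66*√66 (z = 66^(3/2) = 66*√66 ≈ 536.19)
z + √(-641 + (-715 + 888)) = 66*√66 + √(-641 + (-715 + 888)) = 66*√66 + √(-641 + 173) = 66*√66 + √(-468) = 66*√66 + 6*I*√13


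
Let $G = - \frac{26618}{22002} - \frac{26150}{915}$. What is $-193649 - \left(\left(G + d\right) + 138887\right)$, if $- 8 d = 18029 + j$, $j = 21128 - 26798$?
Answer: $- \frac{1776761960597}{5368488} \approx -3.3096 \cdot 10^{5}$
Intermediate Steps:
$G = - \frac{19990259}{671061}$ ($G = \left(-26618\right) \frac{1}{22002} - \frac{5230}{183} = - \frac{13309}{11001} - \frac{5230}{183} = - \frac{19990259}{671061} \approx -29.789$)
$j = -5670$ ($j = 21128 - 26798 = -5670$)
$d = - \frac{12359}{8}$ ($d = - \frac{18029 - 5670}{8} = \left(- \frac{1}{8}\right) 12359 = - \frac{12359}{8} \approx -1544.9$)
$-193649 - \left(\left(G + d\right) + 138887\right) = -193649 - \left(\left(- \frac{19990259}{671061} - \frac{12359}{8}\right) + 138887\right) = -193649 - \left(- \frac{8453564971}{5368488} + 138887\right) = -193649 - \frac{737159627885}{5368488} = - \frac{1776761960597}{5368488}$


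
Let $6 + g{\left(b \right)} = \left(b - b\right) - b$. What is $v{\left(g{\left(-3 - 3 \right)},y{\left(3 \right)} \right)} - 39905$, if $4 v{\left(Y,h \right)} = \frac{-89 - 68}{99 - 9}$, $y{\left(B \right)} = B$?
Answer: $- \frac{14365957}{360} \approx -39905.0$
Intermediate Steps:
$g{\left(b \right)} = -6 - b$ ($g{\left(b \right)} = -6 + \left(\left(b - b\right) - b\right) = -6 + \left(0 - b\right) = -6 - b$)
$v{\left(Y,h \right)} = - \frac{157}{360}$ ($v{\left(Y,h \right)} = \frac{\left(-89 - 68\right) \frac{1}{99 - 9}}{4} = \frac{\left(-157\right) \frac{1}{90}}{4} = \frac{1}{4} \left(- \frac{157}{90}\right) = - \frac{157}{360}$)
$v{\left(g{\left(-3 - 3 \right)},y{\left(3 \right)} \right)} - 39905 = - \frac{157}{360} - 39905 = - \frac{14365957}{360}$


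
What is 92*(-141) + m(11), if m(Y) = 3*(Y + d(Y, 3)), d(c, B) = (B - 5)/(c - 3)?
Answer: -51759/4 ≈ -12940.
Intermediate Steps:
d(c, B) = (-5 + B)/(-3 + c)
m(Y) = -6/(-3 + Y) + 3*Y (m(Y) = 3*(Y + (-5 + 3)/(-3 + Y)) = 3*(Y - 2/(-3 + Y)) = -6/(-3 + Y) + 3*Y)
92*(-141) + m(11) = 92*(-141) + 3*(-2 + 11*(-3 + 11))/(-3 + 11) = -12972 + 3*(-2 + 11*8)/8 = -12972 + 3*(⅛)*(-2 + 88) = -12972 + 3*(⅛)*86 = -12972 + 129/4 = -51759/4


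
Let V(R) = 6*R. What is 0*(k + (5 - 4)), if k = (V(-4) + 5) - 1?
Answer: 0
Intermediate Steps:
k = -20 (k = (6*(-4) + 5) - 1 = (-24 + 5) - 1 = -19 - 1 = -20)
0*(k + (5 - 4)) = 0*(-20 + (5 - 4)) = 0*(-20 + 1) = 0*(-19) = 0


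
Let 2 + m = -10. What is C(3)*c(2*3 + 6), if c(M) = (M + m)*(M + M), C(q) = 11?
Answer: 0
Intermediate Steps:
m = -12 (m = -2 - 10 = -12)
c(M) = 2*M*(-12 + M) (c(M) = (M - 12)*(M + M) = (-12 + M)*(2*M) = 2*M*(-12 + M))
C(3)*c(2*3 + 6) = 11*(2*(2*3 + 6)*(-12 + (2*3 + 6))) = 11*(2*(6 + 6)*(-12 + (6 + 6))) = 11*(2*12*(-12 + 12)) = 11*(2*12*0) = 11*0 = 0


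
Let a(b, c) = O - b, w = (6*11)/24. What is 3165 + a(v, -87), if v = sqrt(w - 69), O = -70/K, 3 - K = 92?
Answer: 281755/89 - I*sqrt(265)/2 ≈ 3165.8 - 8.1394*I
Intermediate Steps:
w = 11/4 (w = 66*(1/24) = 11/4 ≈ 2.7500)
K = -89 (K = 3 - 1*92 = 3 - 92 = -89)
O = 70/89 (O = -70/(-89) = -70*(-1/89) = 70/89 ≈ 0.78652)
v = I*sqrt(265)/2 (v = sqrt(11/4 - 69) = sqrt(-265/4) = I*sqrt(265)/2 ≈ 8.1394*I)
a(b, c) = 70/89 - b
3165 + a(v, -87) = 3165 + (70/89 - I*sqrt(265)/2) = 281755/89 - I*sqrt(265)/2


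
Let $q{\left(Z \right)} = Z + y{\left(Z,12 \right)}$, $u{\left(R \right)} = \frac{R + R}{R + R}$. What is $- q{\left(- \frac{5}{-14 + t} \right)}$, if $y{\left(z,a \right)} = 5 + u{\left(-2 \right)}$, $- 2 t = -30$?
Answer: $-1$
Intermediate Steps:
$t = 15$ ($t = \left(- \frac{1}{2}\right) \left(-30\right) = 15$)
$u{\left(R \right)} = 1$ ($u{\left(R \right)} = \frac{2 R}{2 R} = 2 R \frac{1}{2 R} = 1$)
$y{\left(z,a \right)} = 6$ ($y{\left(z,a \right)} = 5 + 1 = 6$)
$q{\left(Z \right)} = 6 + Z$ ($q{\left(Z \right)} = Z + 6 = 6 + Z$)
$- q{\left(- \frac{5}{-14 + t} \right)} = - (6 - \frac{5}{-14 + 15}) = - (6 - \frac{5}{1}) = - (6 - 5) = \left(-1\right) 1 = -1$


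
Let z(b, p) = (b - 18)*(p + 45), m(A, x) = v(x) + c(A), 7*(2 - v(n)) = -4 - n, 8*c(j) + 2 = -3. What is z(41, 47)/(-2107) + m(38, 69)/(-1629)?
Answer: -27774673/27458424 ≈ -1.0115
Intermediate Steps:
c(j) = -5/8 (c(j) = -¼ + (⅛)*(-3) = -¼ - 3/8 = -5/8)
v(n) = 18/7 + n/7 (v(n) = 2 - (-4 - n)/7 = 2 + (4/7 + n/7) = 18/7 + n/7)
m(A, x) = 109/56 + x/7 (m(A, x) = (18/7 + x/7) - 5/8 = 109/56 + x/7)
z(b, p) = (-18 + b)*(45 + p)
z(41, 47)/(-2107) + m(38, 69)/(-1629) = (-810 - 18*47 + 45*41 + 41*47)/(-2107) + (109/56 + (⅐)*69)/(-1629) = (-810 - 846 + 1845 + 1927)*(-1/2107) + (109/56 + 69/7)*(-1/1629) = 2116*(-1/2107) + (661/56)*(-1/1629) = -2116/2107 - 661/91224 = -27774673/27458424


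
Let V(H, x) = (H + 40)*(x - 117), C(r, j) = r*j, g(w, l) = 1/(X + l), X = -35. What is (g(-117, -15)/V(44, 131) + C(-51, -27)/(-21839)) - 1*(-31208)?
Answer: 40075147916161/1284133200 ≈ 31208.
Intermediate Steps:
g(w, l) = 1/(-35 + l)
C(r, j) = j*r
V(H, x) = (-117 + x)*(40 + H) (V(H, x) = (40 + H)*(-117 + x) = (-117 + x)*(40 + H))
(g(-117, -15)/V(44, 131) + C(-51, -27)/(-21839)) - 1*(-31208) = (1/((-35 - 15)*(-4680 - 117*44 + 40*131 + 44*131)) - 27*(-51)/(-21839)) - 1*(-31208) = (1/((-50)*(-4680 - 5148 + 5240 + 5764)) + 1377*(-1/21839)) + 31208 = (-1/50/1176 - 1377/21839) + 31208 = (-1/50*1/1176 - 1377/21839) + 31208 = (-1/58800 - 1377/21839) + 31208 = -80989439/1284133200 + 31208 = 40075147916161/1284133200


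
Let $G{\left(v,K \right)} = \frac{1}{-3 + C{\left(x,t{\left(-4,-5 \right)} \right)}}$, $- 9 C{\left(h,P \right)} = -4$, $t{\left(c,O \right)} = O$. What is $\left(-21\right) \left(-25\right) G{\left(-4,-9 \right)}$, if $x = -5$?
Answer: $- \frac{4725}{23} \approx -205.43$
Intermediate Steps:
$C{\left(h,P \right)} = \frac{4}{9}$ ($C{\left(h,P \right)} = \left(- \frac{1}{9}\right) \left(-4\right) = \frac{4}{9}$)
$G{\left(v,K \right)} = - \frac{9}{23}$ ($G{\left(v,K \right)} = \frac{1}{-3 + \frac{4}{9}} = \frac{1}{- \frac{23}{9}} = - \frac{9}{23}$)
$\left(-21\right) \left(-25\right) G{\left(-4,-9 \right)} = \left(-21\right) \left(-25\right) \left(- \frac{9}{23}\right) = 525 \left(- \frac{9}{23}\right) = - \frac{4725}{23}$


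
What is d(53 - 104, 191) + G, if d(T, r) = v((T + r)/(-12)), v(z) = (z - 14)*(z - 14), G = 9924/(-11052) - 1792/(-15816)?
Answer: 1198085102/1820817 ≈ 657.99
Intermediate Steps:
G = -476225/606939 (G = 9924*(-1/11052) - 1792*(-1/15816) = -827/921 + 224/1977 = -476225/606939 ≈ -0.78463)
v(z) = (-14 + z)**2 (v(z) = (-14 + z)*(-14 + z) = (-14 + z)**2)
d(T, r) = (-14 - T/12 - r/12)**2 (d(T, r) = (-14 + (T + r)/(-12))**2 = (-14 + (T + r)*(-1/12))**2 = (-14 + (-T/12 - r/12))**2 = (-14 - T/12 - r/12)**2)
d(53 - 104, 191) + G = (168 + (53 - 104) + 191)**2/144 - 476225/606939 = (168 - 51 + 191)**2/144 - 476225/606939 = (1/144)*308**2 - 476225/606939 = (1/144)*94864 - 476225/606939 = 5929/9 - 476225/606939 = 1198085102/1820817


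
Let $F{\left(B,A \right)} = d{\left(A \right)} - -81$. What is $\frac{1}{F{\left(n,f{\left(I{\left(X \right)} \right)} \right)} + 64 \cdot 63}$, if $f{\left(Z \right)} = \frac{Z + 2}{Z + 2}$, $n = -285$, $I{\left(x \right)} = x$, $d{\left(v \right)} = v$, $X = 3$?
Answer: $\frac{1}{4114} \approx 0.00024307$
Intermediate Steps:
$f{\left(Z \right)} = 1$ ($f{\left(Z \right)} = \frac{2 + Z}{2 + Z} = 1$)
$F{\left(B,A \right)} = 81 + A$ ($F{\left(B,A \right)} = A - -81 = A + 81 = 81 + A$)
$\frac{1}{F{\left(n,f{\left(I{\left(X \right)} \right)} \right)} + 64 \cdot 63} = \frac{1}{\left(81 + 1\right) + 64 \cdot 63} = \frac{1}{82 + 4032} = \frac{1}{4114}$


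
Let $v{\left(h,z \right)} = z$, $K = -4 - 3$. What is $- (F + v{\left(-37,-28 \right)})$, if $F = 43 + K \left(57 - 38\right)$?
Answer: $118$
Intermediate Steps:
$K = -7$ ($K = -4 - 3 = -7$)
$F = -90$ ($F = 43 - 7 \left(57 - 38\right) = 43 - 133 = -90$)
$- (F + v{\left(-37,-28 \right)}) = - (-90 - 28) = \left(-1\right) \left(-118\right) = 118$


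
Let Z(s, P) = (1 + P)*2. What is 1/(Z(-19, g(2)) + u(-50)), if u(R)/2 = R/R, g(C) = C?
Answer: ⅛ ≈ 0.12500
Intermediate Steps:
u(R) = 2 (u(R) = 2*(R/R) = 2*1 = 2)
Z(s, P) = 2 + 2*P
1/(Z(-19, g(2)) + u(-50)) = 1/((2 + 2*2) + 2) = 1/((2 + 4) + 2) = 1/(6 + 2) = 1/8 = ⅛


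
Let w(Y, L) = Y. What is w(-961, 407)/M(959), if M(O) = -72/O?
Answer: 921599/72 ≈ 12800.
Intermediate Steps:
w(-961, 407)/M(959) = -961/((-72/959)) = -961/((-72*1/959)) = -961/(-72/959) = -961*(-959/72) = 921599/72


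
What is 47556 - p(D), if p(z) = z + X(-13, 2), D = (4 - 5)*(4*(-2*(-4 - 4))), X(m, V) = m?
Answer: 47633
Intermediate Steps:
D = -64 (D = -4*(-2*(-8)) = -4*16 = -1*64 = -64)
p(z) = -13 + z (p(z) = z - 13 = -13 + z)
47556 - p(D) = 47556 - (-13 - 64) = 47556 - 1*(-77) = 47556 + 77 = 47633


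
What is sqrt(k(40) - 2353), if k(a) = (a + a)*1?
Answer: I*sqrt(2273) ≈ 47.676*I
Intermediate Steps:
k(a) = 2*a (k(a) = (2*a)*1 = 2*a)
sqrt(k(40) - 2353) = sqrt(2*40 - 2353) = sqrt(80 - 2353) = sqrt(-2273) = I*sqrt(2273)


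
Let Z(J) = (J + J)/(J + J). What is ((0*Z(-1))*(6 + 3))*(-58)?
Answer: 0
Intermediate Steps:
Z(J) = 1 (Z(J) = (2*J)/((2*J)) = (2*J)*(1/(2*J)) = 1)
((0*Z(-1))*(6 + 3))*(-58) = ((0*1)*(6 + 3))*(-58) = (0*9)*(-58) = 0*(-58) = 0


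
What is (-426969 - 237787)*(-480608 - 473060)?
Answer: 633956525008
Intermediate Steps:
(-426969 - 237787)*(-480608 - 473060) = -664756*(-953668) = 633956525008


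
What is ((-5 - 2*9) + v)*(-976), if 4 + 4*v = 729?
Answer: -154452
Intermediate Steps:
v = 725/4 (v = -1 + (¼)*729 = -1 + 729/4 = 725/4 ≈ 181.25)
((-5 - 2*9) + v)*(-976) = ((-5 - 2*9) + 725/4)*(-976) = ((-5 - 18) + 725/4)*(-976) = (-23 + 725/4)*(-976) = (633/4)*(-976) = -154452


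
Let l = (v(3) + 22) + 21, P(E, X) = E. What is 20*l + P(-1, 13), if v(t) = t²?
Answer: 1039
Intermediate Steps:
l = 52 (l = (3² + 22) + 21 = (9 + 22) + 21 = 31 + 21 = 52)
20*l + P(-1, 13) = 20*52 - 1 = 1040 - 1 = 1039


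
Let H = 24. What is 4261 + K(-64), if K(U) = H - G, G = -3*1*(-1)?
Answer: 4282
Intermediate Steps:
G = 3 (G = -3*(-1) = 3)
K(U) = 21 (K(U) = 24 - 1*3 = 24 - 3 = 21)
4261 + K(-64) = 4261 + 21 = 4282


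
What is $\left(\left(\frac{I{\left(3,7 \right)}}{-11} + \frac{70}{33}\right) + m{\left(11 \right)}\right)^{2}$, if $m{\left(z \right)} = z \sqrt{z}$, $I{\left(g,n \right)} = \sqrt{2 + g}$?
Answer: $\frac{\left(70 - 3 \sqrt{5} + 363 \sqrt{11}\right)^{2}}{1089} \approx 1474.6$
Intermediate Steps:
$m{\left(z \right)} = z^{\frac{3}{2}}$
$\left(\left(\frac{I{\left(3,7 \right)}}{-11} + \frac{70}{33}\right) + m{\left(11 \right)}\right)^{2} = \left(\left(\frac{\sqrt{2 + 3}}{-11} + \frac{70}{33}\right) + 11^{\frac{3}{2}}\right)^{2} = \left(\left(\sqrt{5} \left(- \frac{1}{11}\right) + 70 \cdot \frac{1}{33}\right) + 11 \sqrt{11}\right)^{2} = \left(\left(- \frac{\sqrt{5}}{11} + \frac{70}{33}\right) + 11 \sqrt{11}\right)^{2} = \left(\left(\frac{70}{33} - \frac{\sqrt{5}}{11}\right) + 11 \sqrt{11}\right)^{2} = \left(\frac{70}{33} + 11 \sqrt{11} - \frac{\sqrt{5}}{11}\right)^{2}$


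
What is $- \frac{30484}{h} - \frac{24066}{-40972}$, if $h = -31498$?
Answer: $\frac{501755329}{322634014} \approx 1.5552$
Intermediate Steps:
$- \frac{30484}{h} - \frac{24066}{-40972} = - \frac{30484}{-31498} - \frac{24066}{-40972} = \left(-30484\right) \left(- \frac{1}{31498}\right) - - \frac{12033}{20486} = \frac{15242}{15749} + \frac{12033}{20486} = \frac{501755329}{322634014}$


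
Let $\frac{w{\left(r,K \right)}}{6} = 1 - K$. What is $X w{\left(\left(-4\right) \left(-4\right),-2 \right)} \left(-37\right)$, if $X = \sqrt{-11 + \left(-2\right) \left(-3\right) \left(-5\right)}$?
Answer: $- 666 i \sqrt{41} \approx - 4264.5 i$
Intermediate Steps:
$w{\left(r,K \right)} = 6 - 6 K$ ($w{\left(r,K \right)} = 6 \left(1 - K\right) = 6 - 6 K$)
$X = i \sqrt{41}$ ($X = \sqrt{-11 + 6 \left(-5\right)} = \sqrt{-11 - 30} = \sqrt{-41} = i \sqrt{41} \approx 6.4031 i$)
$X w{\left(\left(-4\right) \left(-4\right),-2 \right)} \left(-37\right) = i \sqrt{41} \left(6 - -12\right) \left(-37\right) = i \sqrt{41} \left(6 + 12\right) \left(-37\right) = i \sqrt{41} \cdot 18 \left(-37\right) = 18 i \sqrt{41} \left(-37\right) = - 666 i \sqrt{41}$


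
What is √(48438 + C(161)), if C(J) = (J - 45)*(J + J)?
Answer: √85790 ≈ 292.90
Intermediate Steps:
C(J) = 2*J*(-45 + J) (C(J) = (-45 + J)*(2*J) = 2*J*(-45 + J))
√(48438 + C(161)) = √(48438 + 2*161*(-45 + 161)) = √(48438 + 2*161*116) = √(48438 + 37352) = √85790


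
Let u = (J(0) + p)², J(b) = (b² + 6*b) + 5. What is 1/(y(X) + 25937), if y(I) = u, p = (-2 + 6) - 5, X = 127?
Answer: 1/25953 ≈ 3.8531e-5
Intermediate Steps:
J(b) = 5 + b² + 6*b
p = -1 (p = 4 - 5 = -1)
u = 16 (u = ((5 + 0² + 6*0) - 1)² = ((5 + 0 + 0) - 1)² = (5 - 1)² = 4² = 16)
y(I) = 16
1/(y(X) + 25937) = 1/(16 + 25937) = 1/25953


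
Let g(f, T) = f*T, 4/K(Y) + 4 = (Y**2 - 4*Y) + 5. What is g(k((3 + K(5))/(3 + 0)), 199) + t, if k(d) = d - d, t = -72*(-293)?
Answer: 21096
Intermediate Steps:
K(Y) = 4/(1 + Y**2 - 4*Y) (K(Y) = 4/(-4 + ((Y**2 - 4*Y) + 5)) = 4/(-4 + (5 + Y**2 - 4*Y)) = 4/(1 + Y**2 - 4*Y))
t = 21096
k(d) = 0
g(f, T) = T*f
g(k((3 + K(5))/(3 + 0)), 199) + t = 199*0 + 21096 = 0 + 21096 = 21096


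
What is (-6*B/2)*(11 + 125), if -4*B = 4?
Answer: 408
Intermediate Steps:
B = -1 (B = -¼*4 = -1)
(-6*B/2)*(11 + 125) = (-(-6)/2)*(11 + 125) = -(-6)/2*136 = -6*(-½)*136 = 3*136 = 408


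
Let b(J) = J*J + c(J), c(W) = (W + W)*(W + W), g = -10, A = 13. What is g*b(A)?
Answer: -8450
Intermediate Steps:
c(W) = 4*W**2 (c(W) = (2*W)*(2*W) = 4*W**2)
b(J) = 5*J**2 (b(J) = J*J + 4*J**2 = J**2 + 4*J**2 = 5*J**2)
g*b(A) = -50*13**2 = -50*169 = -10*845 = -8450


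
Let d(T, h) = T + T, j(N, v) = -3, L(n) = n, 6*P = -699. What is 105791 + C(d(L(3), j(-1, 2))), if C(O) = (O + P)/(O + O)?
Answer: 2538763/24 ≈ 1.0578e+5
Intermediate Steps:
P = -233/2 (P = (1/6)*(-699) = -233/2 ≈ -116.50)
d(T, h) = 2*T
C(O) = (-233/2 + O)/(2*O) (C(O) = (O - 233/2)/(O + O) = (-233/2 + O)/((2*O)) = (-233/2 + O)*(1/(2*O)) = (-233/2 + O)/(2*O))
105791 + C(d(L(3), j(-1, 2))) = 105791 + (-233 + 2*(2*3))/(4*((2*3))) = 105791 + (1/4)*(-233 + 2*6)/6 = 105791 + (1/4)*(1/6)*(-233 + 12) = 105791 + (1/4)*(1/6)*(-221) = 105791 - 221/24 = 2538763/24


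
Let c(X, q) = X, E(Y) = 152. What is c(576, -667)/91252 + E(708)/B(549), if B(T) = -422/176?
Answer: -305116304/4813543 ≈ -63.387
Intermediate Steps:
B(T) = -211/88 (B(T) = -422*1/176 = -211/88)
c(576, -667)/91252 + E(708)/B(549) = 576/91252 + 152/(-211/88) = 576*(1/91252) + 152*(-88/211) = 144/22813 - 13376/211 = -305116304/4813543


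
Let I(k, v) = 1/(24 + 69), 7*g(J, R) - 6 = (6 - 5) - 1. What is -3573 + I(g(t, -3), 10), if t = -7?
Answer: -332288/93 ≈ -3573.0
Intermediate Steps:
g(J, R) = 6/7 (g(J, R) = 6/7 + ((6 - 5) - 1)/7 = 6/7 + (1 - 1)/7 = 6/7 + (⅐)*0 = 6/7 + 0 = 6/7)
I(k, v) = 1/93
-3573 + I(g(t, -3), 10) = -3573 + 1/93 = -332288/93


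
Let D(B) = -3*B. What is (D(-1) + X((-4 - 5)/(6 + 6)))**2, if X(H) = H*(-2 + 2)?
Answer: 9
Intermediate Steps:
X(H) = 0 (X(H) = H*0 = 0)
(D(-1) + X((-4 - 5)/(6 + 6)))**2 = (-3*(-1) + 0)**2 = (3 + 0)**2 = 3**2 = 9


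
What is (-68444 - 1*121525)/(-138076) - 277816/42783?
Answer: -30232278289/5907305508 ≈ -5.1178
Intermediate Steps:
(-68444 - 1*121525)/(-138076) - 277816/42783 = (-68444 - 121525)*(-1/138076) - 277816*1/42783 = -189969*(-1/138076) - 277816/42783 = 189969/138076 - 277816/42783 = -30232278289/5907305508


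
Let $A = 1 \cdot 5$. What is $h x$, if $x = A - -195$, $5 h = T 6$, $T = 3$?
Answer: $720$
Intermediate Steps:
$A = 5$
$h = \frac{18}{5}$ ($h = \frac{3 \cdot 6}{5} = \frac{1}{5} \cdot 18 = \frac{18}{5} \approx 3.6$)
$x = 200$ ($x = 5 - -195 = 5 + 195 = 200$)
$h x = \frac{18}{5} \cdot 200 = 720$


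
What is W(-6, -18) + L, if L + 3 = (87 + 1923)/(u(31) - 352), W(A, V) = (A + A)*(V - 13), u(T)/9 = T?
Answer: 24927/73 ≈ 341.47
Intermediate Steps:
u(T) = 9*T
W(A, V) = 2*A*(-13 + V) (W(A, V) = (2*A)*(-13 + V) = 2*A*(-13 + V))
L = -2229/73 (L = -3 + (87 + 1923)/(9*31 - 352) = -3 + 2010/(279 - 352) = -3 + 2010/(-73) = -3 + 2010*(-1/73) = -3 - 2010/73 = -2229/73 ≈ -30.534)
W(-6, -18) + L = 2*(-6)*(-13 - 18) - 2229/73 = 2*(-6)*(-31) - 2229/73 = 372 - 2229/73 = 24927/73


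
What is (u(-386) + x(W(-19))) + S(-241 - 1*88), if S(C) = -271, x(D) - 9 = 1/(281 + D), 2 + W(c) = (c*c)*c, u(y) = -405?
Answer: -4388861/6580 ≈ -667.00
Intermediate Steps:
W(c) = -2 + c³ (W(c) = -2 + (c*c)*c = -2 + c²*c = -2 + c³)
x(D) = 9 + 1/(281 + D)
(u(-386) + x(W(-19))) + S(-241 - 1*88) = (-405 + (2530 + 9*(-2 + (-19)³))/(281 + (-2 + (-19)³))) - 271 = (-405 + (2530 + 9*(-2 - 6859))/(281 + (-2 - 6859))) - 271 = (-405 + (2530 + 9*(-6861))/(281 - 6861)) - 271 = (-405 + (2530 - 61749)/(-6580)) - 271 = (-405 - 1/6580*(-59219)) - 271 = (-405 + 59219/6580) - 271 = -2605681/6580 - 271 = -4388861/6580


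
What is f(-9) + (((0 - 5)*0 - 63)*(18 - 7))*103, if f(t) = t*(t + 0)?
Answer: -71298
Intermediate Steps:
f(t) = t² (f(t) = t*t = t²)
f(-9) + (((0 - 5)*0 - 63)*(18 - 7))*103 = (-9)² + (((0 - 5)*0 - 63)*(18 - 7))*103 = 81 + ((-5*0 - 63)*11)*103 = 81 + ((0 - 63)*11)*103 = 81 - 63*11*103 = 81 - 693*103 = 81 - 71379 = -71298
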